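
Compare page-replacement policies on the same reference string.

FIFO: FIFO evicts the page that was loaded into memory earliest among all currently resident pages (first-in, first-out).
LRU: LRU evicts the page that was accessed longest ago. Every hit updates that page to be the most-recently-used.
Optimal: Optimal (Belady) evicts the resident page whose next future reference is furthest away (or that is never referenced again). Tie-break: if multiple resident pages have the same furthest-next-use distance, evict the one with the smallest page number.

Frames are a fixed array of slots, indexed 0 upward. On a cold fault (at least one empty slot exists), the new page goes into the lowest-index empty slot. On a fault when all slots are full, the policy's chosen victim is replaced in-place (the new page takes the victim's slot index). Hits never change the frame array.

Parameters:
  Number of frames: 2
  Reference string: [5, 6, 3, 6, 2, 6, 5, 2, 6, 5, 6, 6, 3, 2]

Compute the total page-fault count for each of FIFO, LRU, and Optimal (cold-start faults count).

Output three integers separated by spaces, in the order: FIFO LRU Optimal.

--- FIFO ---
  step 0: ref 5 -> FAULT, frames=[5,-] (faults so far: 1)
  step 1: ref 6 -> FAULT, frames=[5,6] (faults so far: 2)
  step 2: ref 3 -> FAULT, evict 5, frames=[3,6] (faults so far: 3)
  step 3: ref 6 -> HIT, frames=[3,6] (faults so far: 3)
  step 4: ref 2 -> FAULT, evict 6, frames=[3,2] (faults so far: 4)
  step 5: ref 6 -> FAULT, evict 3, frames=[6,2] (faults so far: 5)
  step 6: ref 5 -> FAULT, evict 2, frames=[6,5] (faults so far: 6)
  step 7: ref 2 -> FAULT, evict 6, frames=[2,5] (faults so far: 7)
  step 8: ref 6 -> FAULT, evict 5, frames=[2,6] (faults so far: 8)
  step 9: ref 5 -> FAULT, evict 2, frames=[5,6] (faults so far: 9)
  step 10: ref 6 -> HIT, frames=[5,6] (faults so far: 9)
  step 11: ref 6 -> HIT, frames=[5,6] (faults so far: 9)
  step 12: ref 3 -> FAULT, evict 6, frames=[5,3] (faults so far: 10)
  step 13: ref 2 -> FAULT, evict 5, frames=[2,3] (faults so far: 11)
  FIFO total faults: 11
--- LRU ---
  step 0: ref 5 -> FAULT, frames=[5,-] (faults so far: 1)
  step 1: ref 6 -> FAULT, frames=[5,6] (faults so far: 2)
  step 2: ref 3 -> FAULT, evict 5, frames=[3,6] (faults so far: 3)
  step 3: ref 6 -> HIT, frames=[3,6] (faults so far: 3)
  step 4: ref 2 -> FAULT, evict 3, frames=[2,6] (faults so far: 4)
  step 5: ref 6 -> HIT, frames=[2,6] (faults so far: 4)
  step 6: ref 5 -> FAULT, evict 2, frames=[5,6] (faults so far: 5)
  step 7: ref 2 -> FAULT, evict 6, frames=[5,2] (faults so far: 6)
  step 8: ref 6 -> FAULT, evict 5, frames=[6,2] (faults so far: 7)
  step 9: ref 5 -> FAULT, evict 2, frames=[6,5] (faults so far: 8)
  step 10: ref 6 -> HIT, frames=[6,5] (faults so far: 8)
  step 11: ref 6 -> HIT, frames=[6,5] (faults so far: 8)
  step 12: ref 3 -> FAULT, evict 5, frames=[6,3] (faults so far: 9)
  step 13: ref 2 -> FAULT, evict 6, frames=[2,3] (faults so far: 10)
  LRU total faults: 10
--- Optimal ---
  step 0: ref 5 -> FAULT, frames=[5,-] (faults so far: 1)
  step 1: ref 6 -> FAULT, frames=[5,6] (faults so far: 2)
  step 2: ref 3 -> FAULT, evict 5, frames=[3,6] (faults so far: 3)
  step 3: ref 6 -> HIT, frames=[3,6] (faults so far: 3)
  step 4: ref 2 -> FAULT, evict 3, frames=[2,6] (faults so far: 4)
  step 5: ref 6 -> HIT, frames=[2,6] (faults so far: 4)
  step 6: ref 5 -> FAULT, evict 6, frames=[2,5] (faults so far: 5)
  step 7: ref 2 -> HIT, frames=[2,5] (faults so far: 5)
  step 8: ref 6 -> FAULT, evict 2, frames=[6,5] (faults so far: 6)
  step 9: ref 5 -> HIT, frames=[6,5] (faults so far: 6)
  step 10: ref 6 -> HIT, frames=[6,5] (faults so far: 6)
  step 11: ref 6 -> HIT, frames=[6,5] (faults so far: 6)
  step 12: ref 3 -> FAULT, evict 5, frames=[6,3] (faults so far: 7)
  step 13: ref 2 -> FAULT, evict 3, frames=[6,2] (faults so far: 8)
  Optimal total faults: 8

Answer: 11 10 8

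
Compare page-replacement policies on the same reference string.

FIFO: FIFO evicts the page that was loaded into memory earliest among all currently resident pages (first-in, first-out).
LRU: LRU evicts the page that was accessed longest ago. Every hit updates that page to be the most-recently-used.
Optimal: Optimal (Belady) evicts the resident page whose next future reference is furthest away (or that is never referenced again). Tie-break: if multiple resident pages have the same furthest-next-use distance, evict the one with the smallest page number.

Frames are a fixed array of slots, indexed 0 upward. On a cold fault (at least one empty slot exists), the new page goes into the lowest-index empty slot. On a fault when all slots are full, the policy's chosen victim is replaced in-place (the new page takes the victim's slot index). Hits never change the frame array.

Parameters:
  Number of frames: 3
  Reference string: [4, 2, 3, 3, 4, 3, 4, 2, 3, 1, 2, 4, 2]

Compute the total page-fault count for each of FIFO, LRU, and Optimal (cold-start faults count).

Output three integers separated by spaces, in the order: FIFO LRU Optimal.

--- FIFO ---
  step 0: ref 4 -> FAULT, frames=[4,-,-] (faults so far: 1)
  step 1: ref 2 -> FAULT, frames=[4,2,-] (faults so far: 2)
  step 2: ref 3 -> FAULT, frames=[4,2,3] (faults so far: 3)
  step 3: ref 3 -> HIT, frames=[4,2,3] (faults so far: 3)
  step 4: ref 4 -> HIT, frames=[4,2,3] (faults so far: 3)
  step 5: ref 3 -> HIT, frames=[4,2,3] (faults so far: 3)
  step 6: ref 4 -> HIT, frames=[4,2,3] (faults so far: 3)
  step 7: ref 2 -> HIT, frames=[4,2,3] (faults so far: 3)
  step 8: ref 3 -> HIT, frames=[4,2,3] (faults so far: 3)
  step 9: ref 1 -> FAULT, evict 4, frames=[1,2,3] (faults so far: 4)
  step 10: ref 2 -> HIT, frames=[1,2,3] (faults so far: 4)
  step 11: ref 4 -> FAULT, evict 2, frames=[1,4,3] (faults so far: 5)
  step 12: ref 2 -> FAULT, evict 3, frames=[1,4,2] (faults so far: 6)
  FIFO total faults: 6
--- LRU ---
  step 0: ref 4 -> FAULT, frames=[4,-,-] (faults so far: 1)
  step 1: ref 2 -> FAULT, frames=[4,2,-] (faults so far: 2)
  step 2: ref 3 -> FAULT, frames=[4,2,3] (faults so far: 3)
  step 3: ref 3 -> HIT, frames=[4,2,3] (faults so far: 3)
  step 4: ref 4 -> HIT, frames=[4,2,3] (faults so far: 3)
  step 5: ref 3 -> HIT, frames=[4,2,3] (faults so far: 3)
  step 6: ref 4 -> HIT, frames=[4,2,3] (faults so far: 3)
  step 7: ref 2 -> HIT, frames=[4,2,3] (faults so far: 3)
  step 8: ref 3 -> HIT, frames=[4,2,3] (faults so far: 3)
  step 9: ref 1 -> FAULT, evict 4, frames=[1,2,3] (faults so far: 4)
  step 10: ref 2 -> HIT, frames=[1,2,3] (faults so far: 4)
  step 11: ref 4 -> FAULT, evict 3, frames=[1,2,4] (faults so far: 5)
  step 12: ref 2 -> HIT, frames=[1,2,4] (faults so far: 5)
  LRU total faults: 5
--- Optimal ---
  step 0: ref 4 -> FAULT, frames=[4,-,-] (faults so far: 1)
  step 1: ref 2 -> FAULT, frames=[4,2,-] (faults so far: 2)
  step 2: ref 3 -> FAULT, frames=[4,2,3] (faults so far: 3)
  step 3: ref 3 -> HIT, frames=[4,2,3] (faults so far: 3)
  step 4: ref 4 -> HIT, frames=[4,2,3] (faults so far: 3)
  step 5: ref 3 -> HIT, frames=[4,2,3] (faults so far: 3)
  step 6: ref 4 -> HIT, frames=[4,2,3] (faults so far: 3)
  step 7: ref 2 -> HIT, frames=[4,2,3] (faults so far: 3)
  step 8: ref 3 -> HIT, frames=[4,2,3] (faults so far: 3)
  step 9: ref 1 -> FAULT, evict 3, frames=[4,2,1] (faults so far: 4)
  step 10: ref 2 -> HIT, frames=[4,2,1] (faults so far: 4)
  step 11: ref 4 -> HIT, frames=[4,2,1] (faults so far: 4)
  step 12: ref 2 -> HIT, frames=[4,2,1] (faults so far: 4)
  Optimal total faults: 4

Answer: 6 5 4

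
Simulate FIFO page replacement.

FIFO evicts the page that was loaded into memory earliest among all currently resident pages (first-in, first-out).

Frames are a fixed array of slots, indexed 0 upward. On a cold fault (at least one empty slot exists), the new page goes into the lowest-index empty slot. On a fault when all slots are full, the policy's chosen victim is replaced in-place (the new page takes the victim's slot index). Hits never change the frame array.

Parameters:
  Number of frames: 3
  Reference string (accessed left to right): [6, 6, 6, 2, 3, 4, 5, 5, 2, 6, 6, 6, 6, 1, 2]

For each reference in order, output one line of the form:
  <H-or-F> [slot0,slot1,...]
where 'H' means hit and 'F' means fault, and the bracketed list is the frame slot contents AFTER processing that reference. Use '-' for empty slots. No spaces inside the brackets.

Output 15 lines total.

F [6,-,-]
H [6,-,-]
H [6,-,-]
F [6,2,-]
F [6,2,3]
F [4,2,3]
F [4,5,3]
H [4,5,3]
F [4,5,2]
F [6,5,2]
H [6,5,2]
H [6,5,2]
H [6,5,2]
F [6,1,2]
H [6,1,2]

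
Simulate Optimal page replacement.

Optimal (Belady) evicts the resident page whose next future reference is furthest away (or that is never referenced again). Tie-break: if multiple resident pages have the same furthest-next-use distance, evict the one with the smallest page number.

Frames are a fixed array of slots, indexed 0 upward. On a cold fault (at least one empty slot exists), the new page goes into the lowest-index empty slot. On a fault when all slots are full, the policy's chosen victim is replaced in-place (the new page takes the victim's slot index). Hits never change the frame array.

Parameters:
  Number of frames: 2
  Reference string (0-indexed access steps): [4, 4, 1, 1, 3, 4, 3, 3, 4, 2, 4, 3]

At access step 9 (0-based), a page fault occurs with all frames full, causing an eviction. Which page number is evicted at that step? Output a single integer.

Answer: 3

Derivation:
Step 0: ref 4 -> FAULT, frames=[4,-]
Step 1: ref 4 -> HIT, frames=[4,-]
Step 2: ref 1 -> FAULT, frames=[4,1]
Step 3: ref 1 -> HIT, frames=[4,1]
Step 4: ref 3 -> FAULT, evict 1, frames=[4,3]
Step 5: ref 4 -> HIT, frames=[4,3]
Step 6: ref 3 -> HIT, frames=[4,3]
Step 7: ref 3 -> HIT, frames=[4,3]
Step 8: ref 4 -> HIT, frames=[4,3]
Step 9: ref 2 -> FAULT, evict 3, frames=[4,2]
At step 9: evicted page 3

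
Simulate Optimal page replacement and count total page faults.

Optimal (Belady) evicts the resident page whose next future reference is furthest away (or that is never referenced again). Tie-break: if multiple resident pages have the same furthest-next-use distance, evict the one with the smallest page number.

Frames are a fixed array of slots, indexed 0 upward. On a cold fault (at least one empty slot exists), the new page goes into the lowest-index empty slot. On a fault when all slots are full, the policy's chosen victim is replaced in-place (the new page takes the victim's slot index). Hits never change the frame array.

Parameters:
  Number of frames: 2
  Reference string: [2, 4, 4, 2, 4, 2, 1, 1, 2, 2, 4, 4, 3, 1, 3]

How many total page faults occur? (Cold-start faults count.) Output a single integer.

Step 0: ref 2 → FAULT, frames=[2,-]
Step 1: ref 4 → FAULT, frames=[2,4]
Step 2: ref 4 → HIT, frames=[2,4]
Step 3: ref 2 → HIT, frames=[2,4]
Step 4: ref 4 → HIT, frames=[2,4]
Step 5: ref 2 → HIT, frames=[2,4]
Step 6: ref 1 → FAULT (evict 4), frames=[2,1]
Step 7: ref 1 → HIT, frames=[2,1]
Step 8: ref 2 → HIT, frames=[2,1]
Step 9: ref 2 → HIT, frames=[2,1]
Step 10: ref 4 → FAULT (evict 2), frames=[4,1]
Step 11: ref 4 → HIT, frames=[4,1]
Step 12: ref 3 → FAULT (evict 4), frames=[3,1]
Step 13: ref 1 → HIT, frames=[3,1]
Step 14: ref 3 → HIT, frames=[3,1]
Total faults: 5

Answer: 5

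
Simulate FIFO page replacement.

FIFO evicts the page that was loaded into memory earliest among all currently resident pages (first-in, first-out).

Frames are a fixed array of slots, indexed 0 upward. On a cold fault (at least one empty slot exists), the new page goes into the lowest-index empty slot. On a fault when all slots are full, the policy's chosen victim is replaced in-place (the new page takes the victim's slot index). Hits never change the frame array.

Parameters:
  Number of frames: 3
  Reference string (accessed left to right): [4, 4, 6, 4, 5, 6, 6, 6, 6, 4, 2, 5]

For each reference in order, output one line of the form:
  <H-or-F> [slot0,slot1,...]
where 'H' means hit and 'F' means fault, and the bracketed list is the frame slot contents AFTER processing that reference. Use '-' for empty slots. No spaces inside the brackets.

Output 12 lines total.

F [4,-,-]
H [4,-,-]
F [4,6,-]
H [4,6,-]
F [4,6,5]
H [4,6,5]
H [4,6,5]
H [4,6,5]
H [4,6,5]
H [4,6,5]
F [2,6,5]
H [2,6,5]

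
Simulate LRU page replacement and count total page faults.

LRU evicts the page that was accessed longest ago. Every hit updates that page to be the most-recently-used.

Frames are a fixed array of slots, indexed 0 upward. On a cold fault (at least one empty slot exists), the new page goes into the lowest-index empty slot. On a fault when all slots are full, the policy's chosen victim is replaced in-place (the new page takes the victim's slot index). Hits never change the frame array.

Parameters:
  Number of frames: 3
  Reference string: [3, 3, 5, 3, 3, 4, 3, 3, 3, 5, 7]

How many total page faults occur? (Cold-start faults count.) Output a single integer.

Step 0: ref 3 → FAULT, frames=[3,-,-]
Step 1: ref 3 → HIT, frames=[3,-,-]
Step 2: ref 5 → FAULT, frames=[3,5,-]
Step 3: ref 3 → HIT, frames=[3,5,-]
Step 4: ref 3 → HIT, frames=[3,5,-]
Step 5: ref 4 → FAULT, frames=[3,5,4]
Step 6: ref 3 → HIT, frames=[3,5,4]
Step 7: ref 3 → HIT, frames=[3,5,4]
Step 8: ref 3 → HIT, frames=[3,5,4]
Step 9: ref 5 → HIT, frames=[3,5,4]
Step 10: ref 7 → FAULT (evict 4), frames=[3,5,7]
Total faults: 4

Answer: 4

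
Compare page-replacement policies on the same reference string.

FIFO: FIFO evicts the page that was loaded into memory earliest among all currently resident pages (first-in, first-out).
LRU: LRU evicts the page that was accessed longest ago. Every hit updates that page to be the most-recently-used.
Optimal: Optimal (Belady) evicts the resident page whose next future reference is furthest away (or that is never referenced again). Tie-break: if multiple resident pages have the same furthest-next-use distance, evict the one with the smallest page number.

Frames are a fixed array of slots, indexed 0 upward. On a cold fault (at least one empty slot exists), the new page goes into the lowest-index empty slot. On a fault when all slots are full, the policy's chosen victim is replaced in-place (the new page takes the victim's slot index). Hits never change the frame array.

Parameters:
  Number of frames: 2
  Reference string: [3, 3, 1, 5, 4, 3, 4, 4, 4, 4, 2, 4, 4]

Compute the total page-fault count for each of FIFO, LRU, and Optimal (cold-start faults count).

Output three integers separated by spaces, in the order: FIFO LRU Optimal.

Answer: 7 6 5

Derivation:
--- FIFO ---
  step 0: ref 3 -> FAULT, frames=[3,-] (faults so far: 1)
  step 1: ref 3 -> HIT, frames=[3,-] (faults so far: 1)
  step 2: ref 1 -> FAULT, frames=[3,1] (faults so far: 2)
  step 3: ref 5 -> FAULT, evict 3, frames=[5,1] (faults so far: 3)
  step 4: ref 4 -> FAULT, evict 1, frames=[5,4] (faults so far: 4)
  step 5: ref 3 -> FAULT, evict 5, frames=[3,4] (faults so far: 5)
  step 6: ref 4 -> HIT, frames=[3,4] (faults so far: 5)
  step 7: ref 4 -> HIT, frames=[3,4] (faults so far: 5)
  step 8: ref 4 -> HIT, frames=[3,4] (faults so far: 5)
  step 9: ref 4 -> HIT, frames=[3,4] (faults so far: 5)
  step 10: ref 2 -> FAULT, evict 4, frames=[3,2] (faults so far: 6)
  step 11: ref 4 -> FAULT, evict 3, frames=[4,2] (faults so far: 7)
  step 12: ref 4 -> HIT, frames=[4,2] (faults so far: 7)
  FIFO total faults: 7
--- LRU ---
  step 0: ref 3 -> FAULT, frames=[3,-] (faults so far: 1)
  step 1: ref 3 -> HIT, frames=[3,-] (faults so far: 1)
  step 2: ref 1 -> FAULT, frames=[3,1] (faults so far: 2)
  step 3: ref 5 -> FAULT, evict 3, frames=[5,1] (faults so far: 3)
  step 4: ref 4 -> FAULT, evict 1, frames=[5,4] (faults so far: 4)
  step 5: ref 3 -> FAULT, evict 5, frames=[3,4] (faults so far: 5)
  step 6: ref 4 -> HIT, frames=[3,4] (faults so far: 5)
  step 7: ref 4 -> HIT, frames=[3,4] (faults so far: 5)
  step 8: ref 4 -> HIT, frames=[3,4] (faults so far: 5)
  step 9: ref 4 -> HIT, frames=[3,4] (faults so far: 5)
  step 10: ref 2 -> FAULT, evict 3, frames=[2,4] (faults so far: 6)
  step 11: ref 4 -> HIT, frames=[2,4] (faults so far: 6)
  step 12: ref 4 -> HIT, frames=[2,4] (faults so far: 6)
  LRU total faults: 6
--- Optimal ---
  step 0: ref 3 -> FAULT, frames=[3,-] (faults so far: 1)
  step 1: ref 3 -> HIT, frames=[3,-] (faults so far: 1)
  step 2: ref 1 -> FAULT, frames=[3,1] (faults so far: 2)
  step 3: ref 5 -> FAULT, evict 1, frames=[3,5] (faults so far: 3)
  step 4: ref 4 -> FAULT, evict 5, frames=[3,4] (faults so far: 4)
  step 5: ref 3 -> HIT, frames=[3,4] (faults so far: 4)
  step 6: ref 4 -> HIT, frames=[3,4] (faults so far: 4)
  step 7: ref 4 -> HIT, frames=[3,4] (faults so far: 4)
  step 8: ref 4 -> HIT, frames=[3,4] (faults so far: 4)
  step 9: ref 4 -> HIT, frames=[3,4] (faults so far: 4)
  step 10: ref 2 -> FAULT, evict 3, frames=[2,4] (faults so far: 5)
  step 11: ref 4 -> HIT, frames=[2,4] (faults so far: 5)
  step 12: ref 4 -> HIT, frames=[2,4] (faults so far: 5)
  Optimal total faults: 5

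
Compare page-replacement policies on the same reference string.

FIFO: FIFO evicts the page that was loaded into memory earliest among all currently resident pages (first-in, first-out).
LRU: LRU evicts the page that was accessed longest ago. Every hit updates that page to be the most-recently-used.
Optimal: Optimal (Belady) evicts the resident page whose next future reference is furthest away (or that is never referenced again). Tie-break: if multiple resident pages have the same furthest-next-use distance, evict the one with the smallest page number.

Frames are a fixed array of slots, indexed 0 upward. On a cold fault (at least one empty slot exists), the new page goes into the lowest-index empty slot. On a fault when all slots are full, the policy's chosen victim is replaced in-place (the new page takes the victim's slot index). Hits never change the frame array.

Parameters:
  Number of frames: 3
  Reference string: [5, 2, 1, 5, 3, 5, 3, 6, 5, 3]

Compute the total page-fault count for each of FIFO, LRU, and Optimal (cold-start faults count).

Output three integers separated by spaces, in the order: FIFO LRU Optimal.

Answer: 6 5 5

Derivation:
--- FIFO ---
  step 0: ref 5 -> FAULT, frames=[5,-,-] (faults so far: 1)
  step 1: ref 2 -> FAULT, frames=[5,2,-] (faults so far: 2)
  step 2: ref 1 -> FAULT, frames=[5,2,1] (faults so far: 3)
  step 3: ref 5 -> HIT, frames=[5,2,1] (faults so far: 3)
  step 4: ref 3 -> FAULT, evict 5, frames=[3,2,1] (faults so far: 4)
  step 5: ref 5 -> FAULT, evict 2, frames=[3,5,1] (faults so far: 5)
  step 6: ref 3 -> HIT, frames=[3,5,1] (faults so far: 5)
  step 7: ref 6 -> FAULT, evict 1, frames=[3,5,6] (faults so far: 6)
  step 8: ref 5 -> HIT, frames=[3,5,6] (faults so far: 6)
  step 9: ref 3 -> HIT, frames=[3,5,6] (faults so far: 6)
  FIFO total faults: 6
--- LRU ---
  step 0: ref 5 -> FAULT, frames=[5,-,-] (faults so far: 1)
  step 1: ref 2 -> FAULT, frames=[5,2,-] (faults so far: 2)
  step 2: ref 1 -> FAULT, frames=[5,2,1] (faults so far: 3)
  step 3: ref 5 -> HIT, frames=[5,2,1] (faults so far: 3)
  step 4: ref 3 -> FAULT, evict 2, frames=[5,3,1] (faults so far: 4)
  step 5: ref 5 -> HIT, frames=[5,3,1] (faults so far: 4)
  step 6: ref 3 -> HIT, frames=[5,3,1] (faults so far: 4)
  step 7: ref 6 -> FAULT, evict 1, frames=[5,3,6] (faults so far: 5)
  step 8: ref 5 -> HIT, frames=[5,3,6] (faults so far: 5)
  step 9: ref 3 -> HIT, frames=[5,3,6] (faults so far: 5)
  LRU total faults: 5
--- Optimal ---
  step 0: ref 5 -> FAULT, frames=[5,-,-] (faults so far: 1)
  step 1: ref 2 -> FAULT, frames=[5,2,-] (faults so far: 2)
  step 2: ref 1 -> FAULT, frames=[5,2,1] (faults so far: 3)
  step 3: ref 5 -> HIT, frames=[5,2,1] (faults so far: 3)
  step 4: ref 3 -> FAULT, evict 1, frames=[5,2,3] (faults so far: 4)
  step 5: ref 5 -> HIT, frames=[5,2,3] (faults so far: 4)
  step 6: ref 3 -> HIT, frames=[5,2,3] (faults so far: 4)
  step 7: ref 6 -> FAULT, evict 2, frames=[5,6,3] (faults so far: 5)
  step 8: ref 5 -> HIT, frames=[5,6,3] (faults so far: 5)
  step 9: ref 3 -> HIT, frames=[5,6,3] (faults so far: 5)
  Optimal total faults: 5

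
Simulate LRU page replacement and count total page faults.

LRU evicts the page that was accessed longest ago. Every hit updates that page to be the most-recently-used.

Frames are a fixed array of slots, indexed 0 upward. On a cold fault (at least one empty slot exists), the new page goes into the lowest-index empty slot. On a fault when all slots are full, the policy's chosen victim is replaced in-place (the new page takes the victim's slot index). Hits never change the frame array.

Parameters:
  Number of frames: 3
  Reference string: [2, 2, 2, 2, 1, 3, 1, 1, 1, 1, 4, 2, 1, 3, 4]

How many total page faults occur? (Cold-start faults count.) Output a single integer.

Answer: 7

Derivation:
Step 0: ref 2 → FAULT, frames=[2,-,-]
Step 1: ref 2 → HIT, frames=[2,-,-]
Step 2: ref 2 → HIT, frames=[2,-,-]
Step 3: ref 2 → HIT, frames=[2,-,-]
Step 4: ref 1 → FAULT, frames=[2,1,-]
Step 5: ref 3 → FAULT, frames=[2,1,3]
Step 6: ref 1 → HIT, frames=[2,1,3]
Step 7: ref 1 → HIT, frames=[2,1,3]
Step 8: ref 1 → HIT, frames=[2,1,3]
Step 9: ref 1 → HIT, frames=[2,1,3]
Step 10: ref 4 → FAULT (evict 2), frames=[4,1,3]
Step 11: ref 2 → FAULT (evict 3), frames=[4,1,2]
Step 12: ref 1 → HIT, frames=[4,1,2]
Step 13: ref 3 → FAULT (evict 4), frames=[3,1,2]
Step 14: ref 4 → FAULT (evict 2), frames=[3,1,4]
Total faults: 7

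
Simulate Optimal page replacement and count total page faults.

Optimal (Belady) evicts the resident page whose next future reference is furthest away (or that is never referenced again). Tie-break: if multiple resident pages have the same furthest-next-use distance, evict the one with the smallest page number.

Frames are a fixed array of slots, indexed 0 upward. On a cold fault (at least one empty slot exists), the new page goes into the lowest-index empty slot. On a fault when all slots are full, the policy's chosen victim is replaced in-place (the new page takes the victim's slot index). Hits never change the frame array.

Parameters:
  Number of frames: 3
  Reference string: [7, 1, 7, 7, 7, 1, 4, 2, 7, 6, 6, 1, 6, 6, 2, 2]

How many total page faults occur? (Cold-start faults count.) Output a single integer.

Step 0: ref 7 → FAULT, frames=[7,-,-]
Step 1: ref 1 → FAULT, frames=[7,1,-]
Step 2: ref 7 → HIT, frames=[7,1,-]
Step 3: ref 7 → HIT, frames=[7,1,-]
Step 4: ref 7 → HIT, frames=[7,1,-]
Step 5: ref 1 → HIT, frames=[7,1,-]
Step 6: ref 4 → FAULT, frames=[7,1,4]
Step 7: ref 2 → FAULT (evict 4), frames=[7,1,2]
Step 8: ref 7 → HIT, frames=[7,1,2]
Step 9: ref 6 → FAULT (evict 7), frames=[6,1,2]
Step 10: ref 6 → HIT, frames=[6,1,2]
Step 11: ref 1 → HIT, frames=[6,1,2]
Step 12: ref 6 → HIT, frames=[6,1,2]
Step 13: ref 6 → HIT, frames=[6,1,2]
Step 14: ref 2 → HIT, frames=[6,1,2]
Step 15: ref 2 → HIT, frames=[6,1,2]
Total faults: 5

Answer: 5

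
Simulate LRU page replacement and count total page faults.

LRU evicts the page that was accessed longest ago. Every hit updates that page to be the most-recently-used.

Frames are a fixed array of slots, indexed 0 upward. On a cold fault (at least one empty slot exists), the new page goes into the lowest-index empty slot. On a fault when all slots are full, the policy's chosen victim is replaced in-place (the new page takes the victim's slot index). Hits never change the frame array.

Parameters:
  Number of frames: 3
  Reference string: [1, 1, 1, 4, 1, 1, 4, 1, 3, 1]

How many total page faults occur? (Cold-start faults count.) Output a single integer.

Answer: 3

Derivation:
Step 0: ref 1 → FAULT, frames=[1,-,-]
Step 1: ref 1 → HIT, frames=[1,-,-]
Step 2: ref 1 → HIT, frames=[1,-,-]
Step 3: ref 4 → FAULT, frames=[1,4,-]
Step 4: ref 1 → HIT, frames=[1,4,-]
Step 5: ref 1 → HIT, frames=[1,4,-]
Step 6: ref 4 → HIT, frames=[1,4,-]
Step 7: ref 1 → HIT, frames=[1,4,-]
Step 8: ref 3 → FAULT, frames=[1,4,3]
Step 9: ref 1 → HIT, frames=[1,4,3]
Total faults: 3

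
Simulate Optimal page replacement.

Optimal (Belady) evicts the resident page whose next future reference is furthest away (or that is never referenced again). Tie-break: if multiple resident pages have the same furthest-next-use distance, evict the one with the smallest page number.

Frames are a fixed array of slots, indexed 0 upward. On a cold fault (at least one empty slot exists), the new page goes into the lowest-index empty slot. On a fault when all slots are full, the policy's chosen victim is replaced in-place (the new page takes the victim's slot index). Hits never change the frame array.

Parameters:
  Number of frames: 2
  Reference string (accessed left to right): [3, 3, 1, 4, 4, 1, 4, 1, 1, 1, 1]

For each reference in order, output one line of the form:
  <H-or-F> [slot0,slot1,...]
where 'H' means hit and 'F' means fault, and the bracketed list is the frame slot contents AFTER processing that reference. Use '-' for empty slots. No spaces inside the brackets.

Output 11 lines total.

F [3,-]
H [3,-]
F [3,1]
F [4,1]
H [4,1]
H [4,1]
H [4,1]
H [4,1]
H [4,1]
H [4,1]
H [4,1]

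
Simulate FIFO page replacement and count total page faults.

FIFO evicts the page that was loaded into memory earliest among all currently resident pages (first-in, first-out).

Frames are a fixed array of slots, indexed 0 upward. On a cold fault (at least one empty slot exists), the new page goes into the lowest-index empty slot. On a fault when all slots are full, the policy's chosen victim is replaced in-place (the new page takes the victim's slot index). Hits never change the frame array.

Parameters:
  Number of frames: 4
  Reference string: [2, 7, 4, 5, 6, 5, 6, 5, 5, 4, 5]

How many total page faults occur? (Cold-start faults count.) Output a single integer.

Answer: 5

Derivation:
Step 0: ref 2 → FAULT, frames=[2,-,-,-]
Step 1: ref 7 → FAULT, frames=[2,7,-,-]
Step 2: ref 4 → FAULT, frames=[2,7,4,-]
Step 3: ref 5 → FAULT, frames=[2,7,4,5]
Step 4: ref 6 → FAULT (evict 2), frames=[6,7,4,5]
Step 5: ref 5 → HIT, frames=[6,7,4,5]
Step 6: ref 6 → HIT, frames=[6,7,4,5]
Step 7: ref 5 → HIT, frames=[6,7,4,5]
Step 8: ref 5 → HIT, frames=[6,7,4,5]
Step 9: ref 4 → HIT, frames=[6,7,4,5]
Step 10: ref 5 → HIT, frames=[6,7,4,5]
Total faults: 5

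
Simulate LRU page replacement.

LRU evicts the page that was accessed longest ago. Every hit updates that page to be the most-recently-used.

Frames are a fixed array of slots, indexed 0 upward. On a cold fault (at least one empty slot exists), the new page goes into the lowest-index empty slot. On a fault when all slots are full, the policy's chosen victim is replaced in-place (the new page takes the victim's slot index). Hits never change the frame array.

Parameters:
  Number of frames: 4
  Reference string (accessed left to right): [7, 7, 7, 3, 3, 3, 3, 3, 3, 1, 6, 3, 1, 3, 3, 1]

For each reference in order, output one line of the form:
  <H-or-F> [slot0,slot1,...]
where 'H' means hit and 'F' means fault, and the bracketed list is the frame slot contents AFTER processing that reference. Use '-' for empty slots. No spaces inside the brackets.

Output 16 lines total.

F [7,-,-,-]
H [7,-,-,-]
H [7,-,-,-]
F [7,3,-,-]
H [7,3,-,-]
H [7,3,-,-]
H [7,3,-,-]
H [7,3,-,-]
H [7,3,-,-]
F [7,3,1,-]
F [7,3,1,6]
H [7,3,1,6]
H [7,3,1,6]
H [7,3,1,6]
H [7,3,1,6]
H [7,3,1,6]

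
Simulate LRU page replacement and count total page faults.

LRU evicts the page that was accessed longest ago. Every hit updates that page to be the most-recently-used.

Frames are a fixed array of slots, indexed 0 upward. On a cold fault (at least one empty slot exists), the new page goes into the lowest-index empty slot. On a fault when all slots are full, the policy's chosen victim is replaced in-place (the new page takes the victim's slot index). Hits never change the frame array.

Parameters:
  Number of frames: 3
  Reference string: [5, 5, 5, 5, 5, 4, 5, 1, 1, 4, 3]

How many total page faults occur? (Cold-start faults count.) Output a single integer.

Step 0: ref 5 → FAULT, frames=[5,-,-]
Step 1: ref 5 → HIT, frames=[5,-,-]
Step 2: ref 5 → HIT, frames=[5,-,-]
Step 3: ref 5 → HIT, frames=[5,-,-]
Step 4: ref 5 → HIT, frames=[5,-,-]
Step 5: ref 4 → FAULT, frames=[5,4,-]
Step 6: ref 5 → HIT, frames=[5,4,-]
Step 7: ref 1 → FAULT, frames=[5,4,1]
Step 8: ref 1 → HIT, frames=[5,4,1]
Step 9: ref 4 → HIT, frames=[5,4,1]
Step 10: ref 3 → FAULT (evict 5), frames=[3,4,1]
Total faults: 4

Answer: 4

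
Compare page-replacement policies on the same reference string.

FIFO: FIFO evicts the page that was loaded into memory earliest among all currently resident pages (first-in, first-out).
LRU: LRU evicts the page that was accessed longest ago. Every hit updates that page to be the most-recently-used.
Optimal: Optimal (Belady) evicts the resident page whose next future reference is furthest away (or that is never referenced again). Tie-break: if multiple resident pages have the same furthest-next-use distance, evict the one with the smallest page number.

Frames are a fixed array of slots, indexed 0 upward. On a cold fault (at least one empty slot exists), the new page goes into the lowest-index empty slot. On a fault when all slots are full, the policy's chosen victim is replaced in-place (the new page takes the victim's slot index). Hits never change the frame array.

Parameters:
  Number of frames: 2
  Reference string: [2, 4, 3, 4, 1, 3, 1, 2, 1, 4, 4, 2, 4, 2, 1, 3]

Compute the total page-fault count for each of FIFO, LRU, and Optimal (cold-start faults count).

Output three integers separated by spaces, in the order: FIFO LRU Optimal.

--- FIFO ---
  step 0: ref 2 -> FAULT, frames=[2,-] (faults so far: 1)
  step 1: ref 4 -> FAULT, frames=[2,4] (faults so far: 2)
  step 2: ref 3 -> FAULT, evict 2, frames=[3,4] (faults so far: 3)
  step 3: ref 4 -> HIT, frames=[3,4] (faults so far: 3)
  step 4: ref 1 -> FAULT, evict 4, frames=[3,1] (faults so far: 4)
  step 5: ref 3 -> HIT, frames=[3,1] (faults so far: 4)
  step 6: ref 1 -> HIT, frames=[3,1] (faults so far: 4)
  step 7: ref 2 -> FAULT, evict 3, frames=[2,1] (faults so far: 5)
  step 8: ref 1 -> HIT, frames=[2,1] (faults so far: 5)
  step 9: ref 4 -> FAULT, evict 1, frames=[2,4] (faults so far: 6)
  step 10: ref 4 -> HIT, frames=[2,4] (faults so far: 6)
  step 11: ref 2 -> HIT, frames=[2,4] (faults so far: 6)
  step 12: ref 4 -> HIT, frames=[2,4] (faults so far: 6)
  step 13: ref 2 -> HIT, frames=[2,4] (faults so far: 6)
  step 14: ref 1 -> FAULT, evict 2, frames=[1,4] (faults so far: 7)
  step 15: ref 3 -> FAULT, evict 4, frames=[1,3] (faults so far: 8)
  FIFO total faults: 8
--- LRU ---
  step 0: ref 2 -> FAULT, frames=[2,-] (faults so far: 1)
  step 1: ref 4 -> FAULT, frames=[2,4] (faults so far: 2)
  step 2: ref 3 -> FAULT, evict 2, frames=[3,4] (faults so far: 3)
  step 3: ref 4 -> HIT, frames=[3,4] (faults so far: 3)
  step 4: ref 1 -> FAULT, evict 3, frames=[1,4] (faults so far: 4)
  step 5: ref 3 -> FAULT, evict 4, frames=[1,3] (faults so far: 5)
  step 6: ref 1 -> HIT, frames=[1,3] (faults so far: 5)
  step 7: ref 2 -> FAULT, evict 3, frames=[1,2] (faults so far: 6)
  step 8: ref 1 -> HIT, frames=[1,2] (faults so far: 6)
  step 9: ref 4 -> FAULT, evict 2, frames=[1,4] (faults so far: 7)
  step 10: ref 4 -> HIT, frames=[1,4] (faults so far: 7)
  step 11: ref 2 -> FAULT, evict 1, frames=[2,4] (faults so far: 8)
  step 12: ref 4 -> HIT, frames=[2,4] (faults so far: 8)
  step 13: ref 2 -> HIT, frames=[2,4] (faults so far: 8)
  step 14: ref 1 -> FAULT, evict 4, frames=[2,1] (faults so far: 9)
  step 15: ref 3 -> FAULT, evict 2, frames=[3,1] (faults so far: 10)
  LRU total faults: 10
--- Optimal ---
  step 0: ref 2 -> FAULT, frames=[2,-] (faults so far: 1)
  step 1: ref 4 -> FAULT, frames=[2,4] (faults so far: 2)
  step 2: ref 3 -> FAULT, evict 2, frames=[3,4] (faults so far: 3)
  step 3: ref 4 -> HIT, frames=[3,4] (faults so far: 3)
  step 4: ref 1 -> FAULT, evict 4, frames=[3,1] (faults so far: 4)
  step 5: ref 3 -> HIT, frames=[3,1] (faults so far: 4)
  step 6: ref 1 -> HIT, frames=[3,1] (faults so far: 4)
  step 7: ref 2 -> FAULT, evict 3, frames=[2,1] (faults so far: 5)
  step 8: ref 1 -> HIT, frames=[2,1] (faults so far: 5)
  step 9: ref 4 -> FAULT, evict 1, frames=[2,4] (faults so far: 6)
  step 10: ref 4 -> HIT, frames=[2,4] (faults so far: 6)
  step 11: ref 2 -> HIT, frames=[2,4] (faults so far: 6)
  step 12: ref 4 -> HIT, frames=[2,4] (faults so far: 6)
  step 13: ref 2 -> HIT, frames=[2,4] (faults so far: 6)
  step 14: ref 1 -> FAULT, evict 2, frames=[1,4] (faults so far: 7)
  step 15: ref 3 -> FAULT, evict 1, frames=[3,4] (faults so far: 8)
  Optimal total faults: 8

Answer: 8 10 8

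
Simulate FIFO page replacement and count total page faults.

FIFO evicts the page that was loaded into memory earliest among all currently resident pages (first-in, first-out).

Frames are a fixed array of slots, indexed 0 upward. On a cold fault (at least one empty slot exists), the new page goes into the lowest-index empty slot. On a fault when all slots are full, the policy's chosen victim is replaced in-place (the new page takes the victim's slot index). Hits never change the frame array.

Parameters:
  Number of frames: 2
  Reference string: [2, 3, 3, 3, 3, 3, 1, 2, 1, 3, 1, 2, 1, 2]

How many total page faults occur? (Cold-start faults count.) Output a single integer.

Step 0: ref 2 → FAULT, frames=[2,-]
Step 1: ref 3 → FAULT, frames=[2,3]
Step 2: ref 3 → HIT, frames=[2,3]
Step 3: ref 3 → HIT, frames=[2,3]
Step 4: ref 3 → HIT, frames=[2,3]
Step 5: ref 3 → HIT, frames=[2,3]
Step 6: ref 1 → FAULT (evict 2), frames=[1,3]
Step 7: ref 2 → FAULT (evict 3), frames=[1,2]
Step 8: ref 1 → HIT, frames=[1,2]
Step 9: ref 3 → FAULT (evict 1), frames=[3,2]
Step 10: ref 1 → FAULT (evict 2), frames=[3,1]
Step 11: ref 2 → FAULT (evict 3), frames=[2,1]
Step 12: ref 1 → HIT, frames=[2,1]
Step 13: ref 2 → HIT, frames=[2,1]
Total faults: 7

Answer: 7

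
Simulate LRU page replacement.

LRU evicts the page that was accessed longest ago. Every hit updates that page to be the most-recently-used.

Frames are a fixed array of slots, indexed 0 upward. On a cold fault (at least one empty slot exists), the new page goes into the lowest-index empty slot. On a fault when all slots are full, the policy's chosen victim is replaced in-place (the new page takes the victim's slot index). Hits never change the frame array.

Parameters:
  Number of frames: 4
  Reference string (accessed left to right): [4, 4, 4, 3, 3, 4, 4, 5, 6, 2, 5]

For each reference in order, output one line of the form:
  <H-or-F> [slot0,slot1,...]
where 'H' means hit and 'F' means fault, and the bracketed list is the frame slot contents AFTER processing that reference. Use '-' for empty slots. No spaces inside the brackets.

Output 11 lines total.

F [4,-,-,-]
H [4,-,-,-]
H [4,-,-,-]
F [4,3,-,-]
H [4,3,-,-]
H [4,3,-,-]
H [4,3,-,-]
F [4,3,5,-]
F [4,3,5,6]
F [4,2,5,6]
H [4,2,5,6]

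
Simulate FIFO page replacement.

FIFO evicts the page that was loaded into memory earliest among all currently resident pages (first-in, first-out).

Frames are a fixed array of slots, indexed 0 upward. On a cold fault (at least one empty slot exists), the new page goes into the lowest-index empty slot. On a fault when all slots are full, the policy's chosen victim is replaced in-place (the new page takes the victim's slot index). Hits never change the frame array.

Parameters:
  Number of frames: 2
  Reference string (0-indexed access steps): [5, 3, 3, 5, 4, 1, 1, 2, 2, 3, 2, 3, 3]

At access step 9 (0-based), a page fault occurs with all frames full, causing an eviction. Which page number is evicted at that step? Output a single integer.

Step 0: ref 5 -> FAULT, frames=[5,-]
Step 1: ref 3 -> FAULT, frames=[5,3]
Step 2: ref 3 -> HIT, frames=[5,3]
Step 3: ref 5 -> HIT, frames=[5,3]
Step 4: ref 4 -> FAULT, evict 5, frames=[4,3]
Step 5: ref 1 -> FAULT, evict 3, frames=[4,1]
Step 6: ref 1 -> HIT, frames=[4,1]
Step 7: ref 2 -> FAULT, evict 4, frames=[2,1]
Step 8: ref 2 -> HIT, frames=[2,1]
Step 9: ref 3 -> FAULT, evict 1, frames=[2,3]
At step 9: evicted page 1

Answer: 1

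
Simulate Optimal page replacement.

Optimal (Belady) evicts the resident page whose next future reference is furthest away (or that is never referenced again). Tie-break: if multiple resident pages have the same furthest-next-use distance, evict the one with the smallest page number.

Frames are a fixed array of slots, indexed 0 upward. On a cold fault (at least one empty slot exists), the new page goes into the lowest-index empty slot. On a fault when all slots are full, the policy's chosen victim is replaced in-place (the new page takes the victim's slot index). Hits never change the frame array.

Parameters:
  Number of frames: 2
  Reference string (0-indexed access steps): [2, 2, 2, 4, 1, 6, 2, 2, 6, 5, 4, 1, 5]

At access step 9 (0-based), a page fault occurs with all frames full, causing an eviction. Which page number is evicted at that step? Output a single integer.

Step 0: ref 2 -> FAULT, frames=[2,-]
Step 1: ref 2 -> HIT, frames=[2,-]
Step 2: ref 2 -> HIT, frames=[2,-]
Step 3: ref 4 -> FAULT, frames=[2,4]
Step 4: ref 1 -> FAULT, evict 4, frames=[2,1]
Step 5: ref 6 -> FAULT, evict 1, frames=[2,6]
Step 6: ref 2 -> HIT, frames=[2,6]
Step 7: ref 2 -> HIT, frames=[2,6]
Step 8: ref 6 -> HIT, frames=[2,6]
Step 9: ref 5 -> FAULT, evict 2, frames=[5,6]
At step 9: evicted page 2

Answer: 2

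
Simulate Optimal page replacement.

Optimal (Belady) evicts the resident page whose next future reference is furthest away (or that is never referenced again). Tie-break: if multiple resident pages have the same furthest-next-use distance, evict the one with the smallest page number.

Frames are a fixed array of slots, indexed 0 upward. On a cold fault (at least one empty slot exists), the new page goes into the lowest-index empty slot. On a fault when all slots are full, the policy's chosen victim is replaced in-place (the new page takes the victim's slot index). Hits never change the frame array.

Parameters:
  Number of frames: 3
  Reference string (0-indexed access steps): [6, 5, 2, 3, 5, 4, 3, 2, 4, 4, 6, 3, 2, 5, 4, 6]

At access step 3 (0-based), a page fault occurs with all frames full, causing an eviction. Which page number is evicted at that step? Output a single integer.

Step 0: ref 6 -> FAULT, frames=[6,-,-]
Step 1: ref 5 -> FAULT, frames=[6,5,-]
Step 2: ref 2 -> FAULT, frames=[6,5,2]
Step 3: ref 3 -> FAULT, evict 6, frames=[3,5,2]
At step 3: evicted page 6

Answer: 6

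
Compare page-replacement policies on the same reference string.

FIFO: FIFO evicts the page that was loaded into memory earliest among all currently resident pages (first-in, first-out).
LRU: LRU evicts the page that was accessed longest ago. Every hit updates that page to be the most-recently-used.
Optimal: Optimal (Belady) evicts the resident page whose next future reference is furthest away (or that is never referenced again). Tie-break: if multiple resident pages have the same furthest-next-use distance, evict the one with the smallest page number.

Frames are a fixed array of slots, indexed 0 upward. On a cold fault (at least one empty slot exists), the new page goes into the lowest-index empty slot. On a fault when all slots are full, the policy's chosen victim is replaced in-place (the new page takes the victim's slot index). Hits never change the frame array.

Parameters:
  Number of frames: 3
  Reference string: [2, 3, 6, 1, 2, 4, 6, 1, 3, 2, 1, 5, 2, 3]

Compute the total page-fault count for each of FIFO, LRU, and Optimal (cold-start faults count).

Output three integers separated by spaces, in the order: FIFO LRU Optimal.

Answer: 11 12 8

Derivation:
--- FIFO ---
  step 0: ref 2 -> FAULT, frames=[2,-,-] (faults so far: 1)
  step 1: ref 3 -> FAULT, frames=[2,3,-] (faults so far: 2)
  step 2: ref 6 -> FAULT, frames=[2,3,6] (faults so far: 3)
  step 3: ref 1 -> FAULT, evict 2, frames=[1,3,6] (faults so far: 4)
  step 4: ref 2 -> FAULT, evict 3, frames=[1,2,6] (faults so far: 5)
  step 5: ref 4 -> FAULT, evict 6, frames=[1,2,4] (faults so far: 6)
  step 6: ref 6 -> FAULT, evict 1, frames=[6,2,4] (faults so far: 7)
  step 7: ref 1 -> FAULT, evict 2, frames=[6,1,4] (faults so far: 8)
  step 8: ref 3 -> FAULT, evict 4, frames=[6,1,3] (faults so far: 9)
  step 9: ref 2 -> FAULT, evict 6, frames=[2,1,3] (faults so far: 10)
  step 10: ref 1 -> HIT, frames=[2,1,3] (faults so far: 10)
  step 11: ref 5 -> FAULT, evict 1, frames=[2,5,3] (faults so far: 11)
  step 12: ref 2 -> HIT, frames=[2,5,3] (faults so far: 11)
  step 13: ref 3 -> HIT, frames=[2,5,3] (faults so far: 11)
  FIFO total faults: 11
--- LRU ---
  step 0: ref 2 -> FAULT, frames=[2,-,-] (faults so far: 1)
  step 1: ref 3 -> FAULT, frames=[2,3,-] (faults so far: 2)
  step 2: ref 6 -> FAULT, frames=[2,3,6] (faults so far: 3)
  step 3: ref 1 -> FAULT, evict 2, frames=[1,3,6] (faults so far: 4)
  step 4: ref 2 -> FAULT, evict 3, frames=[1,2,6] (faults so far: 5)
  step 5: ref 4 -> FAULT, evict 6, frames=[1,2,4] (faults so far: 6)
  step 6: ref 6 -> FAULT, evict 1, frames=[6,2,4] (faults so far: 7)
  step 7: ref 1 -> FAULT, evict 2, frames=[6,1,4] (faults so far: 8)
  step 8: ref 3 -> FAULT, evict 4, frames=[6,1,3] (faults so far: 9)
  step 9: ref 2 -> FAULT, evict 6, frames=[2,1,3] (faults so far: 10)
  step 10: ref 1 -> HIT, frames=[2,1,3] (faults so far: 10)
  step 11: ref 5 -> FAULT, evict 3, frames=[2,1,5] (faults so far: 11)
  step 12: ref 2 -> HIT, frames=[2,1,5] (faults so far: 11)
  step 13: ref 3 -> FAULT, evict 1, frames=[2,3,5] (faults so far: 12)
  LRU total faults: 12
--- Optimal ---
  step 0: ref 2 -> FAULT, frames=[2,-,-] (faults so far: 1)
  step 1: ref 3 -> FAULT, frames=[2,3,-] (faults so far: 2)
  step 2: ref 6 -> FAULT, frames=[2,3,6] (faults so far: 3)
  step 3: ref 1 -> FAULT, evict 3, frames=[2,1,6] (faults so far: 4)
  step 4: ref 2 -> HIT, frames=[2,1,6] (faults so far: 4)
  step 5: ref 4 -> FAULT, evict 2, frames=[4,1,6] (faults so far: 5)
  step 6: ref 6 -> HIT, frames=[4,1,6] (faults so far: 5)
  step 7: ref 1 -> HIT, frames=[4,1,6] (faults so far: 5)
  step 8: ref 3 -> FAULT, evict 4, frames=[3,1,6] (faults so far: 6)
  step 9: ref 2 -> FAULT, evict 6, frames=[3,1,2] (faults so far: 7)
  step 10: ref 1 -> HIT, frames=[3,1,2] (faults so far: 7)
  step 11: ref 5 -> FAULT, evict 1, frames=[3,5,2] (faults so far: 8)
  step 12: ref 2 -> HIT, frames=[3,5,2] (faults so far: 8)
  step 13: ref 3 -> HIT, frames=[3,5,2] (faults so far: 8)
  Optimal total faults: 8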